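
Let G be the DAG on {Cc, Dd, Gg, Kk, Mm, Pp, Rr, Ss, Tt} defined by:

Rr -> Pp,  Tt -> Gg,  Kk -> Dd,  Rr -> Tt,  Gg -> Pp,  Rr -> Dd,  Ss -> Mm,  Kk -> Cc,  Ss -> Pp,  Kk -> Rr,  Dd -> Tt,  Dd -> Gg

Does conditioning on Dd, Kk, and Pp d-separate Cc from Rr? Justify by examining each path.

We examine all 6 paths between Cc and Rr:
Path 1: Cc ← Kk → Rr
  Kk is a fork here and Kk is conditioned on, so the path is blocked at Kk.
Path 2: Cc ← Kk → Dd → Gg → Pp ← Rr
  Kk is a fork here and Kk is conditioned on, so the path is blocked at Kk.
Path 3: Cc ← Kk → Dd → Gg ← Tt ← Rr
  Kk is a fork here and Kk is conditioned on, so the path is blocked at Kk.
Path 4: Cc ← Kk → Dd ← Rr
  Kk is a fork here and Kk is conditioned on, so the path is blocked at Kk.
Path 5: Cc ← Kk → Dd → Tt → Gg → Pp ← Rr
  Kk is a fork here and Kk is conditioned on, so the path is blocked at Kk.
Path 6: Cc ← Kk → Dd → Tt ← Rr
  Kk is a fork here and Kk is conditioned on, so the path is blocked at Kk.
All paths are blocked; Cc ⊥ Rr | {Dd, Kk, Pp} holds.

Yes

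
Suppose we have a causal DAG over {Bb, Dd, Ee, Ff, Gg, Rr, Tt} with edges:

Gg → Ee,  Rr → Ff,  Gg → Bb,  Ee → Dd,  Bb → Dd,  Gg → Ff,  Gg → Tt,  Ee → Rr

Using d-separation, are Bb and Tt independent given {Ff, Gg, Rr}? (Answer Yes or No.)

Yes

3 paths connect Bb and Tt; each must be blocked for d-separation to hold:
  1. Bb ← Gg → Tt — Gg:fork[blocks] ⇒ blocked
  2. Bb → Dd ← Ee ← Gg → Tt — Dd:collider[blocks]; Ee:chain[open]; Gg:fork[blocks] ⇒ blocked
  3. Bb → Dd ← Ee → Rr → Ff ← Gg → Tt — Dd:collider[blocks]; Ee:fork[open]; Rr:chain[blocks]; Ff:collider[open]; Gg:fork[blocks] ⇒ blocked
Every path is blocked, so Bb and Tt are d-separated given {Ff, Gg, Rr}.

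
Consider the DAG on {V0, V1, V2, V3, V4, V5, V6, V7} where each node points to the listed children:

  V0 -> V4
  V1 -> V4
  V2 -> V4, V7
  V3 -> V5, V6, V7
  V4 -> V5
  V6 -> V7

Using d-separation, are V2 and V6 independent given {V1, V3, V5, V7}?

4 paths connect V2 and V6; each must be blocked for d-separation to hold:
  1. V2 → V4 → V5 ← V3 → V6 — V4:chain[open]; V5:collider[open]; V3:fork[blocks] ⇒ blocked
  2. V2 → V4 → V5 ← V3 → V7 ← V6 — V4:chain[open]; V5:collider[open]; V3:fork[blocks]; V7:collider[open] ⇒ blocked
  3. V2 → V7 ← V6 — V7:collider[open] ⇒ active
  4. V2 → V7 ← V3 → V6 — V7:collider[open]; V3:fork[blocks] ⇒ blocked
At least one path is unblocked, so d-separation fails.

No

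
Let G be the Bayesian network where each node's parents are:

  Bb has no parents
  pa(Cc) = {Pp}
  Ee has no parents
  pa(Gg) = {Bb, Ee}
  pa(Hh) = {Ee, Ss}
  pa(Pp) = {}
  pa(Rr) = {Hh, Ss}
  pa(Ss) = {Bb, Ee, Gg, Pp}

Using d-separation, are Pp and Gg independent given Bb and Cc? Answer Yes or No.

5 paths connect Pp and Gg; each must be blocked for d-separation to hold:
  1. Pp → Ss → Hh ← Ee → Gg — Ss:chain[open]; Hh:collider[blocks]; Ee:fork[open] ⇒ blocked
  2. Pp → Ss → Rr ← Hh ← Ee → Gg — Ss:chain[open]; Rr:collider[blocks]; Hh:chain[open]; Ee:fork[open] ⇒ blocked
  3. Pp → Ss ← Ee → Gg — Ss:collider[blocks]; Ee:fork[open] ⇒ blocked
  4. Pp → Ss ← Gg — Ss:collider[blocks] ⇒ blocked
  5. Pp → Ss ← Bb → Gg — Ss:collider[blocks]; Bb:fork[blocks] ⇒ blocked
Every path is blocked, so Pp and Gg are d-separated given {Bb, Cc}.

Yes — Pp and Gg are d-separated given {Bb, Cc}.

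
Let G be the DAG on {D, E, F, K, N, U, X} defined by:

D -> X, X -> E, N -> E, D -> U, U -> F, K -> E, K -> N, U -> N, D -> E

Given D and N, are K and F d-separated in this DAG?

Enumerating the 6 paths from K to F and testing each for blocking by {D, N}:
Path 1: K → N ← U → F
  N is a collider and N is conditioned on, which opens it; U is a fork and U is not conditioned on — no node blocks this path, so it is active.
Path 2: K → N → E ← X ← D → U → F
  N is a chain here and N is conditioned on, so the path is blocked at N.
Path 3: K → N → E ← D → U → F
  N is a chain here and N is conditioned on, so the path is blocked at N.
Path 4: K → E ← X ← D → U → F
  E is a collider here and neither E nor any of its descendants is conditioned on, so the collider stays closed — the path is blocked at E.
Path 5: K → E ← N ← U → F
  E is a collider here and neither E nor any of its descendants is conditioned on, so the collider stays closed — the path is blocked at E.
Path 6: K → E ← D → U → F
  E is a collider here and neither E nor any of its descendants is conditioned on, so the collider stays closed — the path is blocked at E.
Since the path K → N ← U → F is active, K and F are not d-separated given {D, N}.

No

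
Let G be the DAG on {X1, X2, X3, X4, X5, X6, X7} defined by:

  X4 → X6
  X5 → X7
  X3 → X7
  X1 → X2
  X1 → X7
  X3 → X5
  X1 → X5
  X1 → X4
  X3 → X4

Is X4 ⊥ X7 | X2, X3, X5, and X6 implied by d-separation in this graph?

6 paths connect X4 and X7; each must be blocked for d-separation to hold:
Path 1: X4 ← X3 → X5 → X7
  X3 is a fork here and X3 is conditioned on, so the path is blocked at X3.
Path 2: X4 ← X3 → X5 ← X1 → X7
  X3 is a fork here and X3 is conditioned on, so the path is blocked at X3.
Path 3: X4 ← X3 → X7
  X3 is a fork here and X3 is conditioned on, so the path is blocked at X3.
Path 4: X4 ← X1 → X5 ← X3 → X7
  X3 is a fork here and X3 is conditioned on, so the path is blocked at X3.
Path 5: X4 ← X1 → X5 → X7
  X5 is a chain here and X5 is conditioned on, so the path is blocked at X5.
Path 6: X4 ← X1 → X7
  X1 is a fork and X1 is not conditioned on — no node blocks this path, so it is active.
Since the path X4 ← X1 → X7 is active, X4 and X7 are not d-separated given {X2, X3, X5, X6}.

No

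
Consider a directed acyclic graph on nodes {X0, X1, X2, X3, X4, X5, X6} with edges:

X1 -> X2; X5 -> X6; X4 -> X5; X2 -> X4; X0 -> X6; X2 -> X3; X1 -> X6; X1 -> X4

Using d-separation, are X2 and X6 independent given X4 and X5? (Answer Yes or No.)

No

We examine all 4 paths between X2 and X6:
Path 1: X2 → X4 → X5 → X6
  X4 is a chain here and X4 is conditioned on, so the path is blocked at X4.
Path 2: X2 → X4 ← X1 → X6
  X4 is a collider and X4 is conditioned on, which opens it; X1 is a fork and X1 is not conditioned on — no node blocks this path, so it is active.
Path 3: X2 ← X1 → X4 → X5 → X6
  X4 is a chain here and X4 is conditioned on, so the path is blocked at X4.
Path 4: X2 ← X1 → X6
  X1 is a fork and X1 is not conditioned on — no node blocks this path, so it is active.
Since the path X2 → X4 ← X1 → X6 is active, X2 and X6 are not d-separated given {X4, X5}.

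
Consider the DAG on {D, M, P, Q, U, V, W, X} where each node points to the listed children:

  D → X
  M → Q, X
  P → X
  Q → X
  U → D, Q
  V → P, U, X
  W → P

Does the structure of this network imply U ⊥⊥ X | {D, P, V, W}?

There are 5 undirected paths between U and X; checking each against the conditioning set {D, P, V, W}:
  1. U → D → X — D:chain[blocks] ⇒ blocked
  2. U ← V → P → X — V:fork[blocks]; P:chain[blocks] ⇒ blocked
  3. U ← V → X — V:fork[blocks] ⇒ blocked
  4. U → Q → X — Q:chain[open] ⇒ active
  5. U → Q ← M → X — Q:collider[blocks]; M:fork[open] ⇒ blocked
Because an active path exists, U and X are not d-separated.

No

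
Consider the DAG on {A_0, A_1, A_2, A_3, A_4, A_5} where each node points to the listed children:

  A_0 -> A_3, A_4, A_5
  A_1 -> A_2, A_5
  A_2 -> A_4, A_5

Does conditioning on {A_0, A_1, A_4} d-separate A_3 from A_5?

We examine all 3 paths between A_3 and A_5:
Path 1: A_3 ← A_0 → A_5
  A_0 is a fork here and A_0 is conditioned on, so the path is blocked at A_0.
Path 2: A_3 ← A_0 → A_4 ← A_2 → A_5
  A_0 is a fork here and A_0 is conditioned on, so the path is blocked at A_0.
Path 3: A_3 ← A_0 → A_4 ← A_2 ← A_1 → A_5
  A_0 is a fork here and A_0 is conditioned on, so the path is blocked at A_0.
Since every path is blocked, d-separation holds.

Yes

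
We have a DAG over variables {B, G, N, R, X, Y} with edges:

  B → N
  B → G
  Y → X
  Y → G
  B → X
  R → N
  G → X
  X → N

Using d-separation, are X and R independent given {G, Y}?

There are 4 undirected paths between X and R; checking each against the conditioning set {G, Y}:
Path 1: X ← B → N ← R
  N is a collider here and neither N nor any of its descendants is conditioned on, so the collider stays closed — the path is blocked at N.
Path 2: X ← G ← B → N ← R
  G is a chain here and G is conditioned on, so the path is blocked at G.
Path 3: X ← Y → G ← B → N ← R
  Y is a fork here and Y is conditioned on, so the path is blocked at Y.
Path 4: X → N ← R
  N is a collider here and neither N nor any of its descendants is conditioned on, so the collider stays closed — the path is blocked at N.
All paths are blocked; X ⊥ R | {G, Y} holds.

Yes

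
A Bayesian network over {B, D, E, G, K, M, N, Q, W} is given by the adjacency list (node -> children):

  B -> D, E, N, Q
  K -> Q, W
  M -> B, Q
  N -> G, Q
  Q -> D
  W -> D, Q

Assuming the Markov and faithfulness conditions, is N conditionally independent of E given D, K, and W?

No — N and E are not d-separated given {D, K, W}.

We examine all 6 paths between N and E:
Path 1: N ← B → E
  B is a fork and B is not conditioned on — no node blocks this path, so it is active.
Path 2: N → Q ← K → W → D ← B → E
  K is a fork here and K is conditioned on, so the path is blocked at K.
Path 3: N → Q ← W → D ← B → E
  W is a fork here and W is conditioned on, so the path is blocked at W.
Path 4: N → Q ← M → B → E
  Q is a collider and its descendant D is conditioned on, which opens it; M is a fork and M is not conditioned on; B is a chain and B is not conditioned on — no node blocks this path, so it is active.
Path 5: N → Q ← B → E
  Q is a collider and its descendant D is conditioned on, which opens it; B is a fork and B is not conditioned on — no node blocks this path, so it is active.
Path 6: N → Q → D ← B → E
  Q is a chain and Q is not conditioned on; D is a collider and D is conditioned on, which opens it; B is a fork and B is not conditioned on — no node blocks this path, so it is active.
At least one path is unblocked, so d-separation fails.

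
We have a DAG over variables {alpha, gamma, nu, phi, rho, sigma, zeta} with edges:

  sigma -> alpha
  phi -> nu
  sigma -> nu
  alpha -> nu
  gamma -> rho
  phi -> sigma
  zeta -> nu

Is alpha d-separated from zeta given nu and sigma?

Enumerating the 3 paths from alpha to zeta and testing each for blocking by {nu, sigma}:
  1. alpha ← sigma → nu ← zeta — sigma:fork[blocks]; nu:collider[open] ⇒ blocked
  2. alpha ← sigma ← phi → nu ← zeta — sigma:chain[blocks]; phi:fork[open]; nu:collider[open] ⇒ blocked
  3. alpha → nu ← zeta — nu:collider[open] ⇒ active
At least one path is unblocked, so d-separation fails.

No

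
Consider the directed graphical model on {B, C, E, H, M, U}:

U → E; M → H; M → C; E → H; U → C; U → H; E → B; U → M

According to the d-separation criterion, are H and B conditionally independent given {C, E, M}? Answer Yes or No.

Yes — H and B are d-separated given {C, E, M}.

There are 4 undirected paths between H and B; checking each against the conditioning set {C, E, M}:
Path 1: H ← E → B
  E is a fork here and E is conditioned on, so the path is blocked at E.
Path 2: H ← U → E → B
  E is a chain here and E is conditioned on, so the path is blocked at E.
Path 3: H ← M ← U → E → B
  M is a chain here and M is conditioned on, so the path is blocked at M.
Path 4: H ← M → C ← U → E → B
  M is a fork here and M is conditioned on, so the path is blocked at M.
Every path is blocked, so H and B are d-separated given {C, E, M}.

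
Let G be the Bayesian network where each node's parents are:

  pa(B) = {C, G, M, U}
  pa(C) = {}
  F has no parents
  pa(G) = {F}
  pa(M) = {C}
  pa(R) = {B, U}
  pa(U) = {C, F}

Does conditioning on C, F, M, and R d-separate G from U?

No

Enumerating the 5 paths from G to U and testing each for blocking by {C, F, M, R}:
Path 1: G ← F → U
  F is a fork here and F is conditioned on, so the path is blocked at F.
Path 2: G → B ← C → U
  C is a fork here and C is conditioned on, so the path is blocked at C.
Path 3: G → B → R ← U
  B is a chain and B is not conditioned on; R is a collider and R is conditioned on, which opens it — no node blocks this path, so it is active.
Path 4: G → B ← M ← C → U
  M is a chain here and M is conditioned on, so the path is blocked at M.
Path 5: G → B ← U
  B is a collider and its descendant R is conditioned on, which opens it — no node blocks this path, so it is active.
At least one path is unblocked, so d-separation fails.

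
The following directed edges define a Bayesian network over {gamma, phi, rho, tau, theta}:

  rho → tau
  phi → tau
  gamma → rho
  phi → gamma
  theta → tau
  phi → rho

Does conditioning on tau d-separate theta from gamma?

No

We examine all 4 paths between theta and gamma:
Path 1: theta → tau ← phi → gamma
  tau is a collider and tau is conditioned on, which opens it; phi is a fork and phi is not conditioned on — no node blocks this path, so it is active.
Path 2: theta → tau ← phi → rho ← gamma
  tau is a collider and tau is conditioned on, which opens it; phi is a fork and phi is not conditioned on; rho is a collider and its descendant tau is conditioned on, which opens it — no node blocks this path, so it is active.
Path 3: theta → tau ← rho ← gamma
  tau is a collider and tau is conditioned on, which opens it; rho is a chain and rho is not conditioned on — no node blocks this path, so it is active.
Path 4: theta → tau ← rho ← phi → gamma
  tau is a collider and tau is conditioned on, which opens it; rho is a chain and rho is not conditioned on; phi is a fork and phi is not conditioned on — no node blocks this path, so it is active.
Since the path theta → tau ← phi → gamma is active, theta and gamma are not d-separated given {tau}.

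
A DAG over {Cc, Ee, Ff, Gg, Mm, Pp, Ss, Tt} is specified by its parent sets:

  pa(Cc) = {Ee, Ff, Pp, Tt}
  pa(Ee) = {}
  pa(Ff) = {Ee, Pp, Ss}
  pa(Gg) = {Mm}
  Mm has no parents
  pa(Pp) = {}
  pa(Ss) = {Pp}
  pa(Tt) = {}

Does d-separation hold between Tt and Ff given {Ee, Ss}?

Yes

4 paths connect Tt and Ff; each must be blocked for d-separation to hold:
  1. Tt → Cc ← Ee → Ff — Cc:collider[blocks]; Ee:fork[blocks] ⇒ blocked
  2. Tt → Cc ← Pp → Ss → Ff — Cc:collider[blocks]; Pp:fork[open]; Ss:chain[blocks] ⇒ blocked
  3. Tt → Cc ← Pp → Ff — Cc:collider[blocks]; Pp:fork[open] ⇒ blocked
  4. Tt → Cc ← Ff — Cc:collider[blocks] ⇒ blocked
All paths are blocked; Tt ⊥ Ff | {Ee, Ss} holds.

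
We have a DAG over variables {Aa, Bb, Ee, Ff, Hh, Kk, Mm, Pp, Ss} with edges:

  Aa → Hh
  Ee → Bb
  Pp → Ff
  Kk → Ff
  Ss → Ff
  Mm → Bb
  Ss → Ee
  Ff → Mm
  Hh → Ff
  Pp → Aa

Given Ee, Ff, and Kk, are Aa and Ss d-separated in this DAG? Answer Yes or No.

No

Enumerating the 4 paths from Aa to Ss and testing each for blocking by {Ee, Ff, Kk}:
Path 1: Aa → Hh → Ff → Mm → Bb ← Ee ← Ss
  Ff is a chain here and Ff is conditioned on, so the path is blocked at Ff.
Path 2: Aa → Hh → Ff ← Ss
  Hh is a chain and Hh is not conditioned on; Ff is a collider and Ff is conditioned on, which opens it — no node blocks this path, so it is active.
Path 3: Aa ← Pp → Ff → Mm → Bb ← Ee ← Ss
  Ff is a chain here and Ff is conditioned on, so the path is blocked at Ff.
Path 4: Aa ← Pp → Ff ← Ss
  Pp is a fork and Pp is not conditioned on; Ff is a collider and Ff is conditioned on, which opens it — no node blocks this path, so it is active.
Since the path Aa → Hh → Ff ← Ss is active, Aa and Ss are not d-separated given {Ee, Ff, Kk}.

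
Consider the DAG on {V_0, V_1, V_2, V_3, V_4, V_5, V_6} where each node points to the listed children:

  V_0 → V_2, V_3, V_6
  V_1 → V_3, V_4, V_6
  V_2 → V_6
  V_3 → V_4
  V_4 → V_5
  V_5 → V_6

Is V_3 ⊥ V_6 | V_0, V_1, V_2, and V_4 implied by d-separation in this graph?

Yes — V_3 and V_6 are d-separated given {V_0, V_1, V_2, V_4}.

There are 6 undirected paths between V_3 and V_6; checking each against the conditioning set {V_0, V_1, V_2, V_4}:
Path 1: V_3 ← V_1 → V_6
  V_1 is a fork here and V_1 is conditioned on, so the path is blocked at V_1.
Path 2: V_3 ← V_1 → V_4 → V_5 → V_6
  V_1 is a fork here and V_1 is conditioned on, so the path is blocked at V_1.
Path 3: V_3 → V_4 ← V_1 → V_6
  V_1 is a fork here and V_1 is conditioned on, so the path is blocked at V_1.
Path 4: V_3 → V_4 → V_5 → V_6
  V_4 is a chain here and V_4 is conditioned on, so the path is blocked at V_4.
Path 5: V_3 ← V_0 → V_2 → V_6
  V_0 is a fork here and V_0 is conditioned on, so the path is blocked at V_0.
Path 6: V_3 ← V_0 → V_6
  V_0 is a fork here and V_0 is conditioned on, so the path is blocked at V_0.
Every path is blocked, so V_3 and V_6 are d-separated given {V_0, V_1, V_2, V_4}.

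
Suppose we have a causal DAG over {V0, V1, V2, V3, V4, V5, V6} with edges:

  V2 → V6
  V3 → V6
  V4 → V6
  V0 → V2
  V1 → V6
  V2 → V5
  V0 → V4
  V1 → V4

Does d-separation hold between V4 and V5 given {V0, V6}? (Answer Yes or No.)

No

We examine all 3 paths between V4 and V5:
  1. V4 → V6 ← V2 → V5 — V6:collider[open]; V2:fork[open] ⇒ active
  2. V4 ← V0 → V2 → V5 — V0:fork[blocks]; V2:chain[open] ⇒ blocked
  3. V4 ← V1 → V6 ← V2 → V5 — V1:fork[open]; V6:collider[open]; V2:fork[open] ⇒ active
Since the path V4 → V6 ← V2 → V5 is active, V4 and V5 are not d-separated given {V0, V6}.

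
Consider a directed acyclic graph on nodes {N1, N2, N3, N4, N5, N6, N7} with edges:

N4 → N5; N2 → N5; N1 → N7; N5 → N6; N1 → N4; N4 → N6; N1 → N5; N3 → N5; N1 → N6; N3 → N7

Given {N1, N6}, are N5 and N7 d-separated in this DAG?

6 paths connect N5 and N7; each must be blocked for d-separation to hold:
Path 1: N5 ← N1 → N7
  N1 is a fork here and N1 is conditioned on, so the path is blocked at N1.
Path 2: N5 ← N3 → N7
  N3 is a fork and N3 is not conditioned on — no node blocks this path, so it is active.
Path 3: N5 ← N4 ← N1 → N7
  N1 is a fork here and N1 is conditioned on, so the path is blocked at N1.
Path 4: N5 ← N4 → N6 ← N1 → N7
  N1 is a fork here and N1 is conditioned on, so the path is blocked at N1.
Path 5: N5 → N6 ← N1 → N7
  N1 is a fork here and N1 is conditioned on, so the path is blocked at N1.
Path 6: N5 → N6 ← N4 ← N1 → N7
  N1 is a fork here and N1 is conditioned on, so the path is blocked at N1.
Because an active path exists, N5 and N7 are not d-separated.

No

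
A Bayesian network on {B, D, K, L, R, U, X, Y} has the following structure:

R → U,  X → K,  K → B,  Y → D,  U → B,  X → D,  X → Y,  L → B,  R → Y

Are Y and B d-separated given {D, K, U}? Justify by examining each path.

Yes

We examine all 3 paths between Y and B:
Path 1: Y ← R → U → B
  U is a chain here and U is conditioned on, so the path is blocked at U.
Path 2: Y → D ← X → K → B
  K is a chain here and K is conditioned on, so the path is blocked at K.
Path 3: Y ← X → K → B
  K is a chain here and K is conditioned on, so the path is blocked at K.
Since every path is blocked, d-separation holds.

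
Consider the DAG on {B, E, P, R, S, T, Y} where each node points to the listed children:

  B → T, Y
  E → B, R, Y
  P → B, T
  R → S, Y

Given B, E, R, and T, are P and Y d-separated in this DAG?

Yes

Enumerating the 6 paths from P to Y and testing each for blocking by {B, E, R, T}:
  1. P → B ← E → Y — B:collider[open]; E:fork[blocks] ⇒ blocked
  2. P → B ← E → R → Y — B:collider[open]; E:fork[blocks]; R:chain[blocks] ⇒ blocked
  3. P → B → Y — B:chain[blocks] ⇒ blocked
  4. P → T ← B ← E → Y — T:collider[open]; B:chain[blocks]; E:fork[blocks] ⇒ blocked
  5. P → T ← B ← E → R → Y — T:collider[open]; B:chain[blocks]; E:fork[blocks]; R:chain[blocks] ⇒ blocked
  6. P → T ← B → Y — T:collider[open]; B:fork[blocks] ⇒ blocked
Every path is blocked, so P and Y are d-separated given {B, E, R, T}.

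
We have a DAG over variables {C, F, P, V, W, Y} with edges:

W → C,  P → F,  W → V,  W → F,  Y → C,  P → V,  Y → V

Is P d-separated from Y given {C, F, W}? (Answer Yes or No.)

Yes

Enumerating the 4 paths from P to Y and testing each for blocking by {C, F, W}:
  1. P → F ← W → C ← Y — F:collider[open]; W:fork[blocks]; C:collider[open] ⇒ blocked
  2. P → F ← W → V ← Y — F:collider[open]; W:fork[blocks]; V:collider[blocks] ⇒ blocked
  3. P → V ← Y — V:collider[blocks] ⇒ blocked
  4. P → V ← W → C ← Y — V:collider[blocks]; W:fork[blocks]; C:collider[open] ⇒ blocked
Every path is blocked, so P and Y are d-separated given {C, F, W}.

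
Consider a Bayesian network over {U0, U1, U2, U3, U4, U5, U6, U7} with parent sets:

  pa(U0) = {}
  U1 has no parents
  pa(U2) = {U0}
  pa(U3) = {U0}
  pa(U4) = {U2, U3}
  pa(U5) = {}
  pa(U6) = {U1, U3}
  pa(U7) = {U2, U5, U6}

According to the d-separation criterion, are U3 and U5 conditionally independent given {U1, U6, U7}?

No

3 paths connect U3 and U5; each must be blocked for d-separation to hold:
Path 1: U3 → U4 ← U2 → U7 ← U5
  U4 is a collider here and neither U4 nor any of its descendants is conditioned on, so the collider stays closed — the path is blocked at U4.
Path 2: U3 ← U0 → U2 → U7 ← U5
  U0 is a fork and U0 is not conditioned on; U2 is a chain and U2 is not conditioned on; U7 is a collider and U7 is conditioned on, which opens it — no node blocks this path, so it is active.
Path 3: U3 → U6 → U7 ← U5
  U6 is a chain here and U6 is conditioned on, so the path is blocked at U6.
At least one path is unblocked, so d-separation fails.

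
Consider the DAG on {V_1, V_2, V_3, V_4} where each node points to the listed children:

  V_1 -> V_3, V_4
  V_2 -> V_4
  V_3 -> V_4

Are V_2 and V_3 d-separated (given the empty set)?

Yes

Enumerating the 2 paths from V_2 to V_3 and testing each for blocking by ∅:
Path 1: V_2 → V_4 ← V_3
  V_4 is a collider here and neither V_4 nor any of its descendants is conditioned on, so the collider stays closed — the path is blocked at V_4.
Path 2: V_2 → V_4 ← V_1 → V_3
  V_4 is a collider here and neither V_4 nor any of its descendants is conditioned on, so the collider stays closed — the path is blocked at V_4.
Since every path is blocked, d-separation holds.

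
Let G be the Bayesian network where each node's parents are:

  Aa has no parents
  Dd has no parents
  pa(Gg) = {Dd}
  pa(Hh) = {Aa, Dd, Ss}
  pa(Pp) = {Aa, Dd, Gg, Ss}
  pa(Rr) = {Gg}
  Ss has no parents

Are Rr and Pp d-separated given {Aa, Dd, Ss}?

Enumerating the 4 paths from Rr to Pp and testing each for blocking by {Aa, Dd, Ss}:
  1. Rr ← Gg ← Dd → Hh ← Ss → Pp — Gg:chain[open]; Dd:fork[blocks]; Hh:collider[blocks]; Ss:fork[blocks] ⇒ blocked
  2. Rr ← Gg ← Dd → Hh ← Aa → Pp — Gg:chain[open]; Dd:fork[blocks]; Hh:collider[blocks]; Aa:fork[blocks] ⇒ blocked
  3. Rr ← Gg ← Dd → Pp — Gg:chain[open]; Dd:fork[blocks] ⇒ blocked
  4. Rr ← Gg → Pp — Gg:fork[open] ⇒ active
At least one path is unblocked, so d-separation fails.

No — Rr and Pp are not d-separated given {Aa, Dd, Ss}.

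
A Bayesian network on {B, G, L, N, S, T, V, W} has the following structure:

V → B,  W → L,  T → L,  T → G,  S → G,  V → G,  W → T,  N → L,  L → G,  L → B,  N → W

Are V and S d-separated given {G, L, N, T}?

No

5 paths connect V and S; each must be blocked for d-separation to hold:
  1. V → G ← S — G:collider[open] ⇒ active
  2. V → B ← L → G ← S — B:collider[blocks]; L:fork[blocks]; G:collider[open] ⇒ blocked
  3. V → B ← L ← W → T → G ← S — B:collider[blocks]; L:chain[blocks]; W:fork[open]; T:chain[blocks]; G:collider[open] ⇒ blocked
  4. V → B ← L ← T → G ← S — B:collider[blocks]; L:chain[blocks]; T:fork[blocks]; G:collider[open] ⇒ blocked
  5. V → B ← L ← N → W → T → G ← S — B:collider[blocks]; L:chain[blocks]; N:fork[blocks]; W:chain[open]; T:chain[blocks]; G:collider[open] ⇒ blocked
Since the path V → G ← S is active, V and S are not d-separated given {G, L, N, T}.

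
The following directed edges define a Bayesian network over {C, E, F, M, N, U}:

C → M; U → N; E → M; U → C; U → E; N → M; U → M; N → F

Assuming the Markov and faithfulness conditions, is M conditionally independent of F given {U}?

There are 4 undirected paths between M and F; checking each against the conditioning set {U}:
Path 1: M ← N → F
  N is a fork and N is not conditioned on — no node blocks this path, so it is active.
Path 2: M ← C ← U → N → F
  U is a fork here and U is conditioned on, so the path is blocked at U.
Path 3: M ← U → N → F
  U is a fork here and U is conditioned on, so the path is blocked at U.
Path 4: M ← E ← U → N → F
  U is a fork here and U is conditioned on, so the path is blocked at U.
At least one path is unblocked, so d-separation fails.

No — M and F are not d-separated given {U}.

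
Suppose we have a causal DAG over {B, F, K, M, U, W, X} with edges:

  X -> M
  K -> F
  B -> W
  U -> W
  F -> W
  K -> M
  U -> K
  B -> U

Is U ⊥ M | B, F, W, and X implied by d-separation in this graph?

No

There are 3 undirected paths between U and M; checking each against the conditioning set {B, F, W, X}:
Path 1: U ← B → W ← F ← K → M
  B is a fork here and B is conditioned on, so the path is blocked at B.
Path 2: U → K → M
  K is a chain and K is not conditioned on — no node blocks this path, so it is active.
Path 3: U → W ← F ← K → M
  F is a chain here and F is conditioned on, so the path is blocked at F.
Because an active path exists, U and M are not d-separated.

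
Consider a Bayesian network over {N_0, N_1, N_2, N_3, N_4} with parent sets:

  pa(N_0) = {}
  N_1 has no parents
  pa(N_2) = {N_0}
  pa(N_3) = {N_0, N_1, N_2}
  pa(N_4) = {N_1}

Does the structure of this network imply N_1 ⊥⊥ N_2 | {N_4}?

Enumerating the 2 paths from N_1 to N_2 and testing each for blocking by {N_4}:
Path 1: N_1 → N_3 ← N_2
  N_3 is a collider here and neither N_3 nor any of its descendants is conditioned on, so the collider stays closed — the path is blocked at N_3.
Path 2: N_1 → N_3 ← N_0 → N_2
  N_3 is a collider here and neither N_3 nor any of its descendants is conditioned on, so the collider stays closed — the path is blocked at N_3.
All paths are blocked; N_1 ⊥ N_2 | {N_4} holds.

Yes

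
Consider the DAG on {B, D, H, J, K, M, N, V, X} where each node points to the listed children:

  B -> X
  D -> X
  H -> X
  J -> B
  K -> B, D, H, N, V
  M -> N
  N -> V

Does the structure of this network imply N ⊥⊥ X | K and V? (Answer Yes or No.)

Yes — N and X are d-separated given {K, V}.

We examine all 6 paths between N and X:
Path 1: N ← K → D → X
  K is a fork here and K is conditioned on, so the path is blocked at K.
Path 2: N ← K → H → X
  K is a fork here and K is conditioned on, so the path is blocked at K.
Path 3: N ← K → B → X
  K is a fork here and K is conditioned on, so the path is blocked at K.
Path 4: N → V ← K → D → X
  K is a fork here and K is conditioned on, so the path is blocked at K.
Path 5: N → V ← K → H → X
  K is a fork here and K is conditioned on, so the path is blocked at K.
Path 6: N → V ← K → B → X
  K is a fork here and K is conditioned on, so the path is blocked at K.
All paths are blocked; N ⊥ X | {K, V} holds.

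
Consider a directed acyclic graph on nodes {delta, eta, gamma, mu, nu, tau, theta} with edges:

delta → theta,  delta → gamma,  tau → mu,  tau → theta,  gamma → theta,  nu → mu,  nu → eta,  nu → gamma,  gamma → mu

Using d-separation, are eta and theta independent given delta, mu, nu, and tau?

We examine all 6 paths between eta and theta:
  1. eta ← nu → mu ← gamma → theta — nu:fork[blocks]; mu:collider[open]; gamma:fork[open] ⇒ blocked
  2. eta ← nu → mu ← gamma ← delta → theta — nu:fork[blocks]; mu:collider[open]; gamma:chain[open]; delta:fork[blocks] ⇒ blocked
  3. eta ← nu → mu ← tau → theta — nu:fork[blocks]; mu:collider[open]; tau:fork[blocks] ⇒ blocked
  4. eta ← nu → gamma → theta — nu:fork[blocks]; gamma:chain[open] ⇒ blocked
  5. eta ← nu → gamma ← delta → theta — nu:fork[blocks]; gamma:collider[open]; delta:fork[blocks] ⇒ blocked
  6. eta ← nu → gamma → mu ← tau → theta — nu:fork[blocks]; gamma:chain[open]; mu:collider[open]; tau:fork[blocks] ⇒ blocked
Every path is blocked, so eta and theta are d-separated given {delta, mu, nu, tau}.

Yes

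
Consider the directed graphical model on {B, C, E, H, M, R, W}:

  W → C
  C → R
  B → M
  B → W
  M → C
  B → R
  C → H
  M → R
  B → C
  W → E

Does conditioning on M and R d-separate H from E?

We examine all 6 paths between H and E:
Path 1: H ← C ← W → E
  C is a chain and C is not conditioned on; W is a fork and W is not conditioned on — no node blocks this path, so it is active.
Path 2: H ← C → R ← M ← B → W → E
  M is a chain here and M is conditioned on, so the path is blocked at M.
Path 3: H ← C → R ← B → W → E
  C is a fork and C is not conditioned on; R is a collider and R is conditioned on, which opens it; B is a fork and B is not conditioned on; W is a chain and W is not conditioned on — no node blocks this path, so it is active.
Path 4: H ← C ← M → R ← B → W → E
  M is a fork here and M is conditioned on, so the path is blocked at M.
Path 5: H ← C ← M ← B → W → E
  M is a chain here and M is conditioned on, so the path is blocked at M.
Path 6: H ← C ← B → W → E
  C is a chain and C is not conditioned on; B is a fork and B is not conditioned on; W is a chain and W is not conditioned on — no node blocks this path, so it is active.
Because an active path exists, H and E are not d-separated.

No — H and E are not d-separated given {M, R}.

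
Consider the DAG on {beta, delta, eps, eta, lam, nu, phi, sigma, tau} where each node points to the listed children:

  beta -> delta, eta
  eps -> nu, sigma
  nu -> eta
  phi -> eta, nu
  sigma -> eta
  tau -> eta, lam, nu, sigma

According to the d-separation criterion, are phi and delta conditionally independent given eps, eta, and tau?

Enumerating the 6 paths from phi to delta and testing each for blocking by {eps, eta, tau}:
  1. phi → nu ← tau → sigma → eta ← beta → delta — nu:collider[open]; tau:fork[blocks]; sigma:chain[open]; eta:collider[open]; beta:fork[open] ⇒ blocked
  2. phi → nu ← tau → eta ← beta → delta — nu:collider[open]; tau:fork[blocks]; eta:collider[open]; beta:fork[open] ⇒ blocked
  3. phi → nu ← eps → sigma ← tau → eta ← beta → delta — nu:collider[open]; eps:fork[blocks]; sigma:collider[open]; tau:fork[blocks]; eta:collider[open]; beta:fork[open] ⇒ blocked
  4. phi → nu ← eps → sigma → eta ← beta → delta — nu:collider[open]; eps:fork[blocks]; sigma:chain[open]; eta:collider[open]; beta:fork[open] ⇒ blocked
  5. phi → nu → eta ← beta → delta — nu:chain[open]; eta:collider[open]; beta:fork[open] ⇒ active
  6. phi → eta ← beta → delta — eta:collider[open]; beta:fork[open] ⇒ active
At least one path is unblocked, so d-separation fails.

No — phi and delta are not d-separated given {eps, eta, tau}.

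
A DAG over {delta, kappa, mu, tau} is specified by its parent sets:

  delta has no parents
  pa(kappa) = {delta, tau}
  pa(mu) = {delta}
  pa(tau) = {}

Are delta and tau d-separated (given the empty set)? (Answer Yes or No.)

Yes

Only one path connects delta and tau:
Path 1: delta → kappa ← tau
  kappa is a collider here and neither kappa nor any of its descendants is conditioned on, so the collider stays closed — the path is blocked at kappa.
All paths are blocked; delta ⊥ tau | ∅ holds.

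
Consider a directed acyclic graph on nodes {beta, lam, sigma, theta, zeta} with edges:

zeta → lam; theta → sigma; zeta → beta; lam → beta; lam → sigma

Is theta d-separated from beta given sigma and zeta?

We examine all 2 paths between theta and beta:
Path 1: theta → sigma ← lam ← zeta → beta
  zeta is a fork here and zeta is conditioned on, so the path is blocked at zeta.
Path 2: theta → sigma ← lam → beta
  sigma is a collider and sigma is conditioned on, which opens it; lam is a fork and lam is not conditioned on — no node blocks this path, so it is active.
Since the path theta → sigma ← lam → beta is active, theta and beta are not d-separated given {sigma, zeta}.

No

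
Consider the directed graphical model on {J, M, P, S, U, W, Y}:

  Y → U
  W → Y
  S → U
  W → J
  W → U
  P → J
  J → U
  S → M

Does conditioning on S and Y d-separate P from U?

No — P and U are not d-separated given {S, Y}.

There are 3 undirected paths between P and U; checking each against the conditioning set {S, Y}:
Path 1: P → J → U
  J is a chain and J is not conditioned on — no node blocks this path, so it is active.
Path 2: P → J ← W → Y → U
  J is a collider here and neither J nor any of its descendants is conditioned on, so the collider stays closed — the path is blocked at J.
Path 3: P → J ← W → U
  J is a collider here and neither J nor any of its descendants is conditioned on, so the collider stays closed — the path is blocked at J.
Since the path P → J → U is active, P and U are not d-separated given {S, Y}.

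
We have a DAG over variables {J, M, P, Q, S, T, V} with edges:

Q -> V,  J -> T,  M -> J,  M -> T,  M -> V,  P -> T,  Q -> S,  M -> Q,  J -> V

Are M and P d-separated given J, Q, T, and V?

There are 4 undirected paths between M and P; checking each against the conditioning set {J, Q, T, V}:
Path 1: M → Q → V ← J → T ← P
  Q is a chain here and Q is conditioned on, so the path is blocked at Q.
Path 2: M → J → T ← P
  J is a chain here and J is conditioned on, so the path is blocked at J.
Path 3: M → T ← P
  T is a collider and T is conditioned on, which opens it — no node blocks this path, so it is active.
Path 4: M → V ← J → T ← P
  J is a fork here and J is conditioned on, so the path is blocked at J.
Since the path M → T ← P is active, M and P are not d-separated given {J, Q, T, V}.

No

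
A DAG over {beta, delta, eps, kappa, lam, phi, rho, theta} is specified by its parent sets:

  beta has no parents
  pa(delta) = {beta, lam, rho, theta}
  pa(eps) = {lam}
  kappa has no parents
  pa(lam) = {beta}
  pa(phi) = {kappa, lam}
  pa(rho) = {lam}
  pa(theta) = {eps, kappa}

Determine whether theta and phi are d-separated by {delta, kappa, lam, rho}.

There are 5 undirected paths between theta and phi; checking each against the conditioning set {delta, kappa, lam, rho}:
  1. theta ← kappa → phi — kappa:fork[blocks] ⇒ blocked
  2. theta ← eps ← lam → phi — eps:chain[open]; lam:fork[blocks] ⇒ blocked
  3. theta → delta ← rho ← lam → phi — delta:collider[open]; rho:chain[blocks]; lam:fork[blocks] ⇒ blocked
  4. theta → delta ← beta → lam → phi — delta:collider[open]; beta:fork[open]; lam:chain[blocks] ⇒ blocked
  5. theta → delta ← lam → phi — delta:collider[open]; lam:fork[blocks] ⇒ blocked
Since every path is blocked, d-separation holds.

Yes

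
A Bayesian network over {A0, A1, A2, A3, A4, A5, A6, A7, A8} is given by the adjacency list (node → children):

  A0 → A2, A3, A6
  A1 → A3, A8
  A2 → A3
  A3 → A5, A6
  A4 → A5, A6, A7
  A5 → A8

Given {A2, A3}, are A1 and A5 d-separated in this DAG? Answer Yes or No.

There are 5 undirected paths between A1 and A5; checking each against the conditioning set {A2, A3}:
Path 1: A1 → A8 ← A5
  A8 is a collider here and neither A8 nor any of its descendants is conditioned on, so the collider stays closed — the path is blocked at A8.
Path 2: A1 → A3 → A6 ← A4 → A5
  A3 is a chain here and A3 is conditioned on, so the path is blocked at A3.
Path 3: A1 → A3 → A5
  A3 is a chain here and A3 is conditioned on, so the path is blocked at A3.
Path 4: A1 → A3 ← A2 ← A0 → A6 ← A4 → A5
  A2 is a chain here and A2 is conditioned on, so the path is blocked at A2.
Path 5: A1 → A3 ← A0 → A6 ← A4 → A5
  A6 is a collider here and neither A6 nor any of its descendants is conditioned on, so the collider stays closed — the path is blocked at A6.
Since every path is blocked, d-separation holds.

Yes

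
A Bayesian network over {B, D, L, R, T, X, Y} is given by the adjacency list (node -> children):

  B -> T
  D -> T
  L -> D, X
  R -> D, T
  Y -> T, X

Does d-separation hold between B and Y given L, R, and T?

No — B and Y are not d-separated given {L, R, T}.

There are 3 undirected paths between B and Y; checking each against the conditioning set {L, R, T}:
  1. B → T ← R → D ← L → X ← Y — T:collider[open]; R:fork[blocks]; D:collider[open]; L:fork[blocks]; X:collider[blocks] ⇒ blocked
  2. B → T ← D ← L → X ← Y — T:collider[open]; D:chain[open]; L:fork[blocks]; X:collider[blocks] ⇒ blocked
  3. B → T ← Y — T:collider[open] ⇒ active
Since the path B → T ← Y is active, B and Y are not d-separated given {L, R, T}.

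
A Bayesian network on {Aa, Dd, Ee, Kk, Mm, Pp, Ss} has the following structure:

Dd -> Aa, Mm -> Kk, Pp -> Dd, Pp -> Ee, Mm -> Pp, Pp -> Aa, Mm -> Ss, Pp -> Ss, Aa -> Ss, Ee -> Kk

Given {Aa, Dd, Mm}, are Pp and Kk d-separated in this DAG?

Enumerating the 5 paths from Pp to Kk and testing each for blocking by {Aa, Dd, Mm}:
Path 1: Pp ← Mm → Kk
  Mm is a fork here and Mm is conditioned on, so the path is blocked at Mm.
Path 2: Pp → Ss ← Mm → Kk
  Ss is a collider here and neither Ss nor any of its descendants is conditioned on, so the collider stays closed — the path is blocked at Ss.
Path 3: Pp → Ee → Kk
  Ee is a chain and Ee is not conditioned on — no node blocks this path, so it is active.
Path 4: Pp → Aa → Ss ← Mm → Kk
  Aa is a chain here and Aa is conditioned on, so the path is blocked at Aa.
Path 5: Pp → Dd → Aa → Ss ← Mm → Kk
  Dd is a chain here and Dd is conditioned on, so the path is blocked at Dd.
At least one path is unblocked, so d-separation fails.

No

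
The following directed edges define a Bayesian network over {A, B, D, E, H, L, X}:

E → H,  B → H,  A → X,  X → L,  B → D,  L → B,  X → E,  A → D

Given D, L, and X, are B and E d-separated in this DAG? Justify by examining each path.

Enumerating the 3 paths from B to E and testing each for blocking by {D, L, X}:
Path 1: B → H ← E
  H is a collider here and neither H nor any of its descendants is conditioned on, so the collider stays closed — the path is blocked at H.
Path 2: B → D ← A → X → E
  X is a chain here and X is conditioned on, so the path is blocked at X.
Path 3: B ← L ← X → E
  L is a chain here and L is conditioned on, so the path is blocked at L.
Since every path is blocked, d-separation holds.

Yes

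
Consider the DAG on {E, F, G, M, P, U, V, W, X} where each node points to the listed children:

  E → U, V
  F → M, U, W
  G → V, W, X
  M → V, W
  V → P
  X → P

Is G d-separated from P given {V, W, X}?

6 paths connect G and P; each must be blocked for d-separation to hold:
  1. G → V → P — V:chain[blocks] ⇒ blocked
  2. G → X → P — X:chain[blocks] ⇒ blocked
  3. G → W ← M → V → P — W:collider[open]; M:fork[open]; V:chain[blocks] ⇒ blocked
  4. G → W ← M ← F → U ← E → V → P — W:collider[open]; M:chain[open]; F:fork[open]; U:collider[blocks]; E:fork[open]; V:chain[blocks] ⇒ blocked
  5. G → W ← F → M → V → P — W:collider[open]; F:fork[open]; M:chain[open]; V:chain[blocks] ⇒ blocked
  6. G → W ← F → U ← E → V → P — W:collider[open]; F:fork[open]; U:collider[blocks]; E:fork[open]; V:chain[blocks] ⇒ blocked
Since every path is blocked, d-separation holds.

Yes — G and P are d-separated given {V, W, X}.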